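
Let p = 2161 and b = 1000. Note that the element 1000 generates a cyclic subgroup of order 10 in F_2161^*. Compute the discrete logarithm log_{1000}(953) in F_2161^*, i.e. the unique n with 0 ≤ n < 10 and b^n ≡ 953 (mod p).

Successive powers of 1000 modulo 2161:
  1000^0=1  1000^1=1000  1000^2=1618  1000^3=1572  1000^4=953
So 1000^4 ≡ 953 (mod 2161), giving n = 4.

4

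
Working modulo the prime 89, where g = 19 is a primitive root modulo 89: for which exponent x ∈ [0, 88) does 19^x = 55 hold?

Successive powers of 19 modulo 89:
  19^0=1  19^1=19  19^2=5  19^3=6  19^4=25  19^5=30
  19^6=36  19^7=61  19^8=2  19^9=38  19^10=10  19^11=12
  19^12=50  19^13=60  19^14=72  19^15=33  19^16=4  19^17=76
  19^18=20  19^19=24  19^20=11  19^21=31  19^22=55
So 19^22 ≡ 55 (mod 89), giving x = 22.

22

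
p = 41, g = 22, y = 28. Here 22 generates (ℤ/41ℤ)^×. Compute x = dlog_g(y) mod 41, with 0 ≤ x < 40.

39

Successive powers of 22 modulo 41:
  22^0=1  22^1=22  22^2=33  22^3=29  22^4=23  22^5=14
  22^6=21  22^7=11  22^8=37  22^9=35  22^10=32  22^11=7
  22^12=31  22^13=26  22^14=39  22^15=38  22^16=16  22^17=24
  22^18=36  22^19=13  22^20=40  22^21=19  22^22=8  22^23=12
  22^24=18  22^25=27  22^26=20  22^27=30  22^28=4  22^29=6
  22^30=9  22^31=34  22^32=10  22^33=15  22^34=2  22^35=3
  22^36=25  22^37=17  22^38=5  22^39=28
So 22^39 ≡ 28 (mod 41), giving x = 39.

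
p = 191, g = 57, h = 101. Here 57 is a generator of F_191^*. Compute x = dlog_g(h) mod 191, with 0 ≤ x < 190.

153

Baby-step giant-step with m = ceil(sqrt(190)) = 14.
Baby table (57^j mod 191 for j=0..13):
  0:1  1:57  2:2  3:114  4:4  5:37  6:8  7:74
  8:16  9:148  10:32  11:105  12:64  13:19
Giant step factor: 57^(-14) ≡ 97 (mod 191).
Scan 101·97^i mod 191 for i = 0, 1, …:
  i=0: 101   i=1: 56   i=2: 84   i=3: 126
  i=4: 189   i=5: 188   i=6: 91   i=7: 41
  i=8: 157   i=9: 140   i=10: 19
Match at i=10, j=13: x = 10·14 + 13 = 153.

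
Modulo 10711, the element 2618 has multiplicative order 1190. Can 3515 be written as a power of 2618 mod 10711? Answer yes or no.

no

3515 ∈ ⟨2618⟩ iff 3515^1190 ≡ 1 (mod 10711), since |⟨2618⟩| = 1190.
3515^1190 mod 10711 = 5268.
Since 5268 ≠ 1, 3515 does not lie in the subgroup.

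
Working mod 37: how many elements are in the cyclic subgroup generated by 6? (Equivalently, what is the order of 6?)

4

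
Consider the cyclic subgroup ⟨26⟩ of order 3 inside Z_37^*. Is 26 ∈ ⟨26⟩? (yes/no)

⟨26⟩ has order 3; its elements mod 37 are {1, 10, 26}.
26 is in this set.

yes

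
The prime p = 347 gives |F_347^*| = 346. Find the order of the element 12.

173

The order of 12 must divide p − 1 = 346 = 2 · 173.
Divisors: 1, 2, 173, 346.
Check each in increasing order: 12^1 ≡ 12;  12^2 ≡ 144;  12^173 ≡ 1.
Smallest exponent giving 1 is 173.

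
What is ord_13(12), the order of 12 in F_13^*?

The order of 12 must divide p − 1 = 12 = 2^2 · 3.
Divisors: 1, 2, 3, 4, 6, 12.
Check each in increasing order: 12^1 ≡ 12;  12^2 ≡ 1.
Smallest exponent giving 1 is 2.

2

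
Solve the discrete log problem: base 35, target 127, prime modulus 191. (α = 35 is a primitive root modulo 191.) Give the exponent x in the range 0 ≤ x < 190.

Baby-step giant-step with m = ceil(sqrt(190)) = 14.
Baby table (35^j mod 191 for j=0..13):
  0:1  1:35  2:79  3:91  4:129  5:122  6:68  7:88
  8:24  9:76  10:177  11:83  12:40  13:63
Giant step factor: 35^(-14) ≡ 90 (mod 191).
Scan 127·90^i mod 191 for i = 0, 1, …:
  i=0: 127   i=1: 161   i=2: 165   i=3: 143
  i=4: 73   i=5: 76
Match at i=5, j=9: x = 5·14 + 9 = 79.

79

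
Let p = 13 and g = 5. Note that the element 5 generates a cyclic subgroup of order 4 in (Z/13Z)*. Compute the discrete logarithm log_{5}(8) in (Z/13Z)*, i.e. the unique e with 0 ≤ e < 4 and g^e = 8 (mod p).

Successive powers of 5 modulo 13:
  5^0=1  5^1=5  5^2=12  5^3=8
So 5^3 ≡ 8 (mod 13), giving e = 3.

3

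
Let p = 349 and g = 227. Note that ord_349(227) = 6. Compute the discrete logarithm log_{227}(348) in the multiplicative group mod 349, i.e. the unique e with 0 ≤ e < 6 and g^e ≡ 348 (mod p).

Successive powers of 227 modulo 349:
  227^0=1  227^1=227  227^2=226  227^3=348
So 227^3 ≡ 348 (mod 349), giving e = 3.

3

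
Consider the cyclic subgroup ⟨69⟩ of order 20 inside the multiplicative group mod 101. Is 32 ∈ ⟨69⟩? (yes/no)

yes

⟨69⟩ has order 20; its elements mod 101 are {1, 6, 10, 14, 17, 32, 36, 39, 41, 44, 57, 60, 62, 65, 69, 84, 87, 91, 95, 100}.
32 is in this set.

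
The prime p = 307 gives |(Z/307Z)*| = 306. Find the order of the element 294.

153

The order of 294 must divide p − 1 = 306 = 2 · 3^2 · 17.
Divisors: 1, 2, 3, 6, 9, 17, 18, 34, 51, 102, 153, 306.
Check each in increasing order: 294^1 ≡ 294;  294^2 ≡ 169;  294^3 ≡ 259;  294^6 ≡ 155;  294^9 ≡ 235;  294^17 ≡ 168;  294^18 ≡ 272;  294^34 ≡ 287;  294^51 ≡ 17;  294^102 ≡ 289;  294^153 ≡ 1.
Smallest exponent giving 1 is 153.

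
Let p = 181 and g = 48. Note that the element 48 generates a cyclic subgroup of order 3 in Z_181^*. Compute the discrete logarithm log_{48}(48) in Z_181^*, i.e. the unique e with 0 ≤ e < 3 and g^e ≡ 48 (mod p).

1

Successive powers of 48 modulo 181:
  48^0=1  48^1=48
So 48^1 ≡ 48 (mod 181), giving e = 1.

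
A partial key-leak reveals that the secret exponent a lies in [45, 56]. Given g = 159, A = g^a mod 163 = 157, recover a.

51

Compute 159^45 mod 163 = 23, then multiply by 159 repeatedly:
  159^45=23  159^46=71  159^47=42  159^48=158  159^49=20
  159^50=83  159^51=157
Found 157 at exponent 51.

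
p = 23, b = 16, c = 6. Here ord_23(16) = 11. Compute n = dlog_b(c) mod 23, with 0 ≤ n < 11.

5

Successive powers of 16 modulo 23:
  16^0=1  16^1=16  16^2=3  16^3=2  16^4=9  16^5=6
So 16^5 ≡ 6 (mod 23), giving n = 5.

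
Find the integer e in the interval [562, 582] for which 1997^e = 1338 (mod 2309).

Compute 1997^562 mod 2309 = 2273, then multiply by 1997 repeatedly:
  1997^562=2273  1997^563=1996  1997^564=678  1997^565=892  1997^566=1085
  1997^567=903  1997^568=2271  1997^569=311  1997^570=2255  1997^571=685
  1997^572=1017  1997^573=1338
Found 1338 at exponent 573.

573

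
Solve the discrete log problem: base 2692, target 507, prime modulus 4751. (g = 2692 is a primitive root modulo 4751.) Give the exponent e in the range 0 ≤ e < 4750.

78

Baby-step giant-step with m = ceil(sqrt(4750)) = 69.
Baby table (2692^j mod 4751 for j=0..68):
  0:1  1:2692  2:1589  3:1688  4:2140  5:2668  6:3495  7:1560
  8:4387  9:3569  10:1226  11:3198  12:204  13:2803  14:1088  15:2280
  16:4219  17:2658  18:330  19:4674  20:1760  21:1173  22:3052  23:1505
  24:3608  25:1692  26:3406  27:4273  28:745  29:618  30:806  31:3296
  32:2715  33:1742  34:227  35:2956  36:4378  37:3096  38:1178  39:2259
  40:4699  41:2546  42:2890  43:2493  44:2744  45:3794  46:3549  47:4398
  48:4675  49:4452  50:2762  51:4740  52:3645  53:1525  54:436  55:215
  56:3909  57:4314  58:1844  59:4004  60:3500  61:767  62:2830  63:2507
  64:2424  65:2285  66:3426  67:1101  68:4019
Giant step factor: 2692^(-69) ≡ 2331 (mod 4751).
Scan 507·2331^i mod 4751 for i = 0, 1, …:
  i=0: 507   i=1: 3569
Match at i=1, j=9: e = 1·69 + 9 = 78.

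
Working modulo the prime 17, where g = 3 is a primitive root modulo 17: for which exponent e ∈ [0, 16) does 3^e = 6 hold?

15

Successive powers of 3 modulo 17:
  3^0=1  3^1=3  3^2=9  3^3=10  3^4=13  3^5=5
  3^6=15  3^7=11  3^8=16  3^9=14  3^10=8  3^11=7
  3^12=4  3^13=12  3^14=2  3^15=6
So 3^15 ≡ 6 (mod 17), giving e = 15.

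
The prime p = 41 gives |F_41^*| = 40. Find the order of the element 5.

20

The order of 5 must divide p − 1 = 40 = 2^3 · 5.
Divisors: 1, 2, 4, 5, 8, 10, 20, 40.
Check each in increasing order: 5^1 ≡ 5;  5^2 ≡ 25;  5^4 ≡ 10;  5^5 ≡ 9;  5^8 ≡ 18;  5^10 ≡ 40;  5^20 ≡ 1.
Smallest exponent giving 1 is 20.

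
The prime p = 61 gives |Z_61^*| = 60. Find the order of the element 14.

The order of 14 must divide p − 1 = 60 = 2^2 · 3 · 5.
Divisors: 1, 2, 3, 4, 5, 6, 10, 12, 15, 20, 30, 60.
Check each in increasing order: 14^1 ≡ 14;  14^2 ≡ 13;  14^3 ≡ 60;  14^4 ≡ 47;  14^5 ≡ 48;  14^6 ≡ 1.
Smallest exponent giving 1 is 6.

6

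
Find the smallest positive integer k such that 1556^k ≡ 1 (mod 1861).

124

The order of 1556 must divide p − 1 = 1860 = 2^2 · 3 · 5 · 31.
Divisors: 1, 2, 3, 4, 5, 6, 10, 12, 15, 20, 30, 31, 60, 62, 93, 124, 155, 186, 310, 372, 465, 620, 930, 1860.
Check each in increasing order: 1556^1 ≡ 1556;  1556^2 ≡ 1836;  1556^3 ≡ 181;  1556^4 ≡ 625;  1556^5 ≡ 1058;  1556^6 ≡ 1124;  1556^10 ≡ 903;  1556^12 ≡ 1618;  1556^15 ≡ 681;  1556^20 ≡ 291;  1556^30 ≡ 372;  1556^31 ≡ 61;  1556^60 ≡ 670;  1556^62 ≡ 1860;  1556^93 ≡ 1800;  1556^124 ≡ 1.
Smallest exponent giving 1 is 124.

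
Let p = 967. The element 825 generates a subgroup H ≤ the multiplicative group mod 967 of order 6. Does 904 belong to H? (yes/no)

no

904 ∈ ⟨825⟩ iff 904^6 ≡ 1 (mod 967), since |⟨825⟩| = 6.
904^6 mod 967 = 446.
Since 446 ≠ 1, 904 does not lie in the subgroup.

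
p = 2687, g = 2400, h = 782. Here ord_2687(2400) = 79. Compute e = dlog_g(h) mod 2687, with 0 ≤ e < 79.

64

Baby-step giant-step with m = ceil(sqrt(79)) = 9.
Baby table (2400^j mod 2687 for j=0..8):
  0:1  1:2400  2:1759  3:323  4:1344  5:1200  6:2223  7:1505
  8:672
Giant step factor: 2400^(-9) ≡ 2584 (mod 2687).
Scan 782·2584^i mod 2687 for i = 0, 1, …:
  i=0: 782   i=1: 64   i=2: 1469   i=3: 1852
  i=4: 21   i=5: 524   i=6: 2455   i=7: 2400
Match at i=7, j=1: e = 7·9 + 1 = 64.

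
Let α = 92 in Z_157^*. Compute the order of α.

52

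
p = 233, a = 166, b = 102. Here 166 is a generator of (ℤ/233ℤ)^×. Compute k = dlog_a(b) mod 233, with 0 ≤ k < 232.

Successive powers of 166 modulo 233:
  166^0=1  166^1=166  166^2=62  166^3=40  166^4=116  166^5=150
  166^6=202  166^7=213  166^8=175  166^9=158  166^10=132  166^11=10
  166^12=29  166^13=154  166^14=167  166^15=228  166^16=102
So 166^16 ≡ 102 (mod 233), giving k = 16.

16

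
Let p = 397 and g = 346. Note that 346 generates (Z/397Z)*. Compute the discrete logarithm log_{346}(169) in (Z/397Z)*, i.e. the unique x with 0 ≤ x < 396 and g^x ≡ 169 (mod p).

278

Baby-step giant-step with m = ceil(sqrt(396)) = 20.
Baby table (346^j mod 397 for j=0..19):
  0:1  1:346  2:219  3:344  4:321  5:303  6:30  7:58
  8:218  9:395  10:102  11:356  12:106  13:152  14:188  15:337
  16:281  17:358  18:4  19:193
Giant step factor: 346^(-20) ≡ 92 (mod 397).
Scan 169·92^i mod 397 for i = 0, 1, …:
  i=0: 169   i=1: 65   i=2: 25   i=3: 315
  i=4: 396   i=5: 305   i=6: 270   i=7: 226
  i=8: 148   i=9: 118   i=10: 137   i=11: 297
  i=12: 328   i=13: 4
Match at i=13, j=18: x = 13·20 + 18 = 278.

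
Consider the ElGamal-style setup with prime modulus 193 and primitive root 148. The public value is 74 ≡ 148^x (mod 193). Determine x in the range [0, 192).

111

Baby-step giant-step with m = ceil(sqrt(192)) = 14.
Baby table (148^j mod 193 for j=0..13):
  0:1  1:148  2:95  3:164  4:147  5:140  6:69  7:176
  8:186  9:122  10:107  11:10  12:129  13:178
Giant step factor: 148^(-14) ≡ 191 (mod 193).
Scan 74·191^i mod 193 for i = 0, 1, …:
  i=0: 74   i=1: 45   i=2: 103   i=3: 180
  i=4: 26   i=5: 141   i=6: 104   i=7: 178
Match at i=7, j=13: x = 7·14 + 13 = 111.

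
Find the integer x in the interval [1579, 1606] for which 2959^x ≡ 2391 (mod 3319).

Compute 2959^1579 mod 3319 = 2258, then multiply by 2959 repeatedly:
  2959^1579=2258  2959^1580=275  2959^1581=570  2959^1582=578  2959^1583=1017
  2959^1584=2289  2959^1585=2391
Found 2391 at exponent 1585.

1585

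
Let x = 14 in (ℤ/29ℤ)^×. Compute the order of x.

The order of 14 must divide p − 1 = 28 = 2^2 · 7.
Divisors: 1, 2, 4, 7, 14, 28.
Check each in increasing order: 14^1 ≡ 14;  14^2 ≡ 22;  14^4 ≡ 20;  14^7 ≡ 12;  14^14 ≡ 28;  14^28 ≡ 1.
Smallest exponent giving 1 is 28.

28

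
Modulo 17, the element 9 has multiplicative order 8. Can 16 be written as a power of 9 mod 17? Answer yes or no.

16 ∈ ⟨9⟩ iff 16^8 ≡ 1 (mod 17), since |⟨9⟩| = 8.
16^8 mod 17 = 1.
Since 1 = 1, 16 lies in the subgroup.

yes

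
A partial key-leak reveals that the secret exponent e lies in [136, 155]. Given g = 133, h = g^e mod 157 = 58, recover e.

138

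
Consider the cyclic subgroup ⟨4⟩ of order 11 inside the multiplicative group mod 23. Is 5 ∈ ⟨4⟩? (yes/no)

no

5 ∈ ⟨4⟩ iff 5^11 ≡ 1 (mod 23), since |⟨4⟩| = 11.
5^11 mod 23 = 22.
Since 22 ≠ 1, 5 does not lie in the subgroup.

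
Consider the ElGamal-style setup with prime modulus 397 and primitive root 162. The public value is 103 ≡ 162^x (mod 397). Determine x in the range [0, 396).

339

Baby-step giant-step with m = ceil(sqrt(396)) = 20.
Baby table (162^j mod 397 for j=0..19):
  0:1  1:162  2:42  3:55  4:176  5:325  6:246  7:152
  8:10  9:32  10:23  11:153  12:172  13:74  14:78  15:329
  16:100  17:320  18:230  19:339
Giant step factor: 162^(-20) ≡ 394 (mod 397).
Scan 103·394^i mod 397 for i = 0, 1, …:
  i=0: 103   i=1: 88   i=2: 133   i=3: 395
  i=4: 6   i=5: 379   i=6: 54   i=7: 235
  i=8: 89   i=9: 130     …   i=15: 284
  i=16: 339
Match at i=16, j=19: x = 16·20 + 19 = 339.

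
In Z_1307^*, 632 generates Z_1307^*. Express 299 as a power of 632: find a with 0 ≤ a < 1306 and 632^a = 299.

621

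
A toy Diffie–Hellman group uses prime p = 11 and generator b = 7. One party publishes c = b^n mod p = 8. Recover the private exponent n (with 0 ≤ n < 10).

9

Successive powers of 7 modulo 11:
  7^0=1  7^1=7  7^2=5  7^3=2  7^4=3  7^5=10
  7^6=4  7^7=6  7^8=9  7^9=8
So 7^9 ≡ 8 (mod 11), giving n = 9.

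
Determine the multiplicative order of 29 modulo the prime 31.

10

The order of 29 must divide p − 1 = 30 = 2 · 3 · 5.
Divisors: 1, 2, 3, 5, 6, 10, 15, 30.
Check each in increasing order: 29^1 ≡ 29;  29^2 ≡ 4;  29^3 ≡ 23;  29^5 ≡ 30;  29^6 ≡ 2;  29^10 ≡ 1.
Smallest exponent giving 1 is 10.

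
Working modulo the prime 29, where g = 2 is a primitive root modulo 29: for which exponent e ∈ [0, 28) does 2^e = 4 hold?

2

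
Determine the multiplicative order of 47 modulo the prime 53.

13

The order of 47 must divide p − 1 = 52 = 2^2 · 13.
Divisors: 1, 2, 4, 13, 26, 52.
Check each in increasing order: 47^1 ≡ 47;  47^2 ≡ 36;  47^4 ≡ 24;  47^13 ≡ 1.
Smallest exponent giving 1 is 13.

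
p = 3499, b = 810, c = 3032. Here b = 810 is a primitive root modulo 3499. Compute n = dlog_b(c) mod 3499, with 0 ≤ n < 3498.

Baby-step giant-step with m = ceil(sqrt(3498)) = 60.
Baby table (810^j mod 3499 for j=0..59):
  0:1  1:810  2:1787  3:2383  4:2281  5:138  6:3311  7:1676
  8:3447  9:3367  10:1549  11:2048  12:354  13:3321  14:2778  15:323
  16:2704  17:3365  18:3428  19:1973  20:2586  21:2258  22:2502  23:699
  24:2851  25:3469  26:193  27:2374  28:1989  29:1550  30:2858  31:2141
  32:2205  33:1560  34:461  35:2516  36:1542  37:3376  38:1841  39:636
  40:807  41:2856  42:521  43:2130  44:293  45:2897  46:2240  47:1918
  48:24  49:1945  50:900  51:1208  52:2259  53:3312  54:2486  55:1735
  56:2251  57:331  58:2186  59:166
Giant step factor: 810^(-60) ≡ 2226 (mod 3499).
Scan 3032·2226^i mod 3499 for i = 0, 1, …:
  i=0: 3032   i=1: 3160   i=2: 1170   i=3: 1164
  i=4: 1804   i=5: 2351   i=6: 2321   i=7: 2022
  i=8: 1258   i=9: 1108     …   i=23: 1873
  i=24: 1989
Match at i=24, j=28: n = 24·60 + 28 = 1468.

1468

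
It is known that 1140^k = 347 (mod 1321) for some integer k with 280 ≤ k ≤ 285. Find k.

281

Compute 1140^280 mod 1321 = 363, then multiply by 1140 repeatedly:
  1140^280=363  1140^281=347
Found 347 at exponent 281.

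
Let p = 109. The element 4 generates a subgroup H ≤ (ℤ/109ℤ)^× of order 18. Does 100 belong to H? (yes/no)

no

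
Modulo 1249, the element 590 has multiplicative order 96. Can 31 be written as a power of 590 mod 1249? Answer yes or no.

31 ∈ ⟨590⟩ iff 31^96 ≡ 1 (mod 1249), since |⟨590⟩| = 96.
31^96 mod 1249 = 933.
Since 933 ≠ 1, 31 does not lie in the subgroup.

no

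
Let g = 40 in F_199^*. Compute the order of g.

33

The order of 40 must divide p − 1 = 198 = 2 · 3^2 · 11.
Divisors: 1, 2, 3, 6, 9, 11, 18, 22, 33, 66, 99, 198.
Check each in increasing order: 40^1 ≡ 40;  40^2 ≡ 8;  40^3 ≡ 121;  40^6 ≡ 114;  40^9 ≡ 63;  40^11 ≡ 106;  40^18 ≡ 188;  40^22 ≡ 92;  40^33 ≡ 1.
Smallest exponent giving 1 is 33.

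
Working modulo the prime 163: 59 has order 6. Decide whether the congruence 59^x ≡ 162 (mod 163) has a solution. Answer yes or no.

162 ∈ ⟨59⟩ iff 162^6 ≡ 1 (mod 163), since |⟨59⟩| = 6.
162^6 mod 163 = 1.
Since 1 = 1, 162 lies in the subgroup.

yes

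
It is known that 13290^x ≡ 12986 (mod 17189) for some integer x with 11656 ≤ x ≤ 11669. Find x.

Compute 13290^11656 mod 17189 = 14179, then multiply by 13290 repeatedly:
  13290^11656=14179  13290^11657=13092  13290^11658=5622  13290^11659=12986
Found 12986 at exponent 11659.

11659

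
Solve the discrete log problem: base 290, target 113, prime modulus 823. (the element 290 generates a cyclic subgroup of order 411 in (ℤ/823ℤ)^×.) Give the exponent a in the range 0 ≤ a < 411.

232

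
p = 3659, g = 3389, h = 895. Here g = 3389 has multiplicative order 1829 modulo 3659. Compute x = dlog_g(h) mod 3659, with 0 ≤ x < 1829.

1157

Baby-step giant-step with m = ceil(sqrt(1829)) = 43.
Baby table (3389^j mod 3659 for j=0..42):
  0:1  1:3389  2:3379  3:2420  4:1561  5:2974  6:2000  7:1532
  8:3486  9:2802  10:873  11:2125  12:713  13:1417  14:1605  15:2071
  16:657  17:1901  18:2649  19:1934  20:1057  21:12  22:419  23:299
  24:3427  25:437  26:2757  27:2046  28:89  29:1583  30:693  31:3158
  32:3546  33:1238  34:2368  35:965  36:2898  37:566  38:858  39:2516
  40:1254  41:1707  42:144
Giant step factor: 3389^(-43) ≡ 1756 (mod 3659).
Scan 895·1756^i mod 3659 for i = 0, 1, …:
  i=0: 895   i=1: 1909   i=2: 560   i=3: 2748
  i=4: 2926   i=5: 820   i=6: 1933   i=7: 2455
  i=8: 678   i=9: 1393     …   i=25: 1285
  i=26: 2516
Match at i=26, j=39: x = 26·43 + 39 = 1157.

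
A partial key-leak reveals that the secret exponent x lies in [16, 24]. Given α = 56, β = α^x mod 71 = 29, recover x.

Compute 56^16 mod 71 = 16, then multiply by 56 repeatedly:
  56^16=16  56^17=44  56^18=50  56^19=31  56^20=32
  56^21=17  56^22=29
Found 29 at exponent 22.

22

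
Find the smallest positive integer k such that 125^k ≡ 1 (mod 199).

The order of 125 must divide p − 1 = 198 = 2 · 3^2 · 11.
Divisors: 1, 2, 3, 6, 9, 11, 18, 22, 33, 66, 99, 198.
Check each in increasing order: 125^1 ≡ 125;  125^2 ≡ 103;  125^3 ≡ 139;  125^6 ≡ 18;  125^9 ≡ 114;  125^11 ≡ 1.
Smallest exponent giving 1 is 11.

11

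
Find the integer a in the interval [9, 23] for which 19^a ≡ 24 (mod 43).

22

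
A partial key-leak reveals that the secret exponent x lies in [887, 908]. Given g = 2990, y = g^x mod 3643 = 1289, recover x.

Compute 2990^887 mod 3643 = 1274, then multiply by 2990 repeatedly:
  2990^887=1274  2990^888=2325  2990^889=906  2990^890=2191  2990^891=976
  2990^892=197  2990^893=2507  2990^894=2279  2990^895=1800  2990^896=1289
Found 1289 at exponent 896.

896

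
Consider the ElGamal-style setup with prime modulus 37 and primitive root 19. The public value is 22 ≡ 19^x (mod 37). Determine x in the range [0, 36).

5

Successive powers of 19 modulo 37:
  19^0=1  19^1=19  19^2=28  19^3=14  19^4=7  19^5=22
So 19^5 ≡ 22 (mod 37), giving x = 5.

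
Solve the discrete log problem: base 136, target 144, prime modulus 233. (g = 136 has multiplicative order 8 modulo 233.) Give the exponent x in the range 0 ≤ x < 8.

6

Successive powers of 136 modulo 233:
  136^0=1  136^1=136  136^2=89  136^3=221  136^4=232  136^5=97
  136^6=144
So 136^6 ≡ 144 (mod 233), giving x = 6.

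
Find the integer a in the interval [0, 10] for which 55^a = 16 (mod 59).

2

Compute 55^0 mod 59 = 1, then multiply by 55 repeatedly:
  55^0=1  55^1=55  55^2=16
Found 16 at exponent 2.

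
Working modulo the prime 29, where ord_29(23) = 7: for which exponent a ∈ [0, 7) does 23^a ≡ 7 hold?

2

Successive powers of 23 modulo 29:
  23^0=1  23^1=23  23^2=7
So 23^2 ≡ 7 (mod 29), giving a = 2.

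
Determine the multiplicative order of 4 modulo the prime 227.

113

The order of 4 must divide p − 1 = 226 = 2 · 113.
Divisors: 1, 2, 113, 226.
Check each in increasing order: 4^1 ≡ 4;  4^2 ≡ 16;  4^113 ≡ 1.
Smallest exponent giving 1 is 113.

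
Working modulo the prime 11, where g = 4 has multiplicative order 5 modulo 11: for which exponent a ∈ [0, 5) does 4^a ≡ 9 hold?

3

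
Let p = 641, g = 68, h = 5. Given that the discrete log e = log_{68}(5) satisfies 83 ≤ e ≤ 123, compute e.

110

Compute 68^83 mod 641 = 214, then multiply by 68 repeatedly:
  68^83=214  68^84=450  68^85=473  68^86=114  68^87=60
  68^88=234  68^89=528  68^90=8  68^91=544  68^92=455
  68^93=172  68^94=158  68^95=488  68^96=493  68^97=192
  68^98=236  68^99=23  68^100=282  68^101=587  68^102=174
  68^103=294  68^104=121  68^105=536  68^106=552  68^107=358
  68^108=627  68^109=330  68^110=5
Found 5 at exponent 110.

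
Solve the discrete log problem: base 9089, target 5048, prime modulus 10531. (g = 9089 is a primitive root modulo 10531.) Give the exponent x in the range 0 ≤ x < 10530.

Baby-step giant-step with m = ceil(sqrt(10530)) = 103.
Baby table (9089^j mod 10531 for j=0..102):
  0:1  1:9089  2:4757  3:6618  4:8461  5:4667  6:10026  7:1571
  8:9314  9:6768  10:2781  11:2109  12:2281  13:7001  14:3787  15:4735
  16:6749  17:9117  18:6505  19:2911  20:4207  21:9893  22:3799  23:8493
  24:647  25:4285  26:2727  27:6260  28:8678  29:7683  30:10257  31:5461
  32:2426  33:8531  34:9037  35:6024  36:1467  37:1317  38:6997  39:9555
  40:6769  41:1339  42:6866  43:8899  44:4931  45:8454  46:4230  47:8320
  48:7900  49:2742  50:5692  51:6316  52:1643  53:269  54:1749  55:5382
  56:503  57:1313  58:2234  59:1058  60:1359  61:9619  62:9260  63:388
  64:9178  65:2791  66:8751  67:7727  68:9995  69:4149  70:9281  71:1699
  72:3765  73:4866  74:7405  75:424  76:9921  77:5547  78:4786  79:6924
  80:9511  81:7031  82:2651  83:11  84:5200  85:10203  86:9612  87:8823
  88:9213  89:4976  90:6750  91:7675  92:731  93:9529  94:2137  95:4029
  96:3294  97:10064  98:9961  99:522  100:5508  101:8369  102:428
Giant step factor: 9089^(-103) ≡ 2092 (mod 10531).
Scan 5048·2092^i mod 10531 for i = 0, 1, …:
  i=0: 5048   i=1: 8354   i=2: 5639   i=3: 2068
  i=4: 8546   i=5: 7125   i=6: 4135   i=7: 4469
  i=8: 8151   i=9: 2203     …   i=68: 9957
  i=69: 10257
Match at i=69, j=30: x = 69·103 + 30 = 7137.

7137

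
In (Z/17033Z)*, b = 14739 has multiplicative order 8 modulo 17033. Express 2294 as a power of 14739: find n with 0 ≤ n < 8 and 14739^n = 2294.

Successive powers of 14739 modulo 17033:
  14739^0=1  14739^1=14739  14739^2=16272  14739^3=8368  14739^4=17032  14739^5=2294
So 14739^5 ≡ 2294 (mod 17033), giving n = 5.

5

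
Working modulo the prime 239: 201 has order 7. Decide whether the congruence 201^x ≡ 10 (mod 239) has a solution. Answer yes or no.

⟨201⟩ has order 7; its elements mod 239 are {1, 10, 24, 44, 98, 100, 201}.
10 is in this set.

yes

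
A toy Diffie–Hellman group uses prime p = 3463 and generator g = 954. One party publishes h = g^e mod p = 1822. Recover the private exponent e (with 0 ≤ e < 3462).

Baby-step giant-step with m = ceil(sqrt(3462)) = 59.
Baby table (954^j mod 3463 for j=0..58):
  0:1  1:954  2:2810  3:378  4:460  5:2502  6:901  7:730
  8:357  9:1204  10:2363  11:3352  12:1459  13:3223  14:3061  15:885
  16:2781  17:416  18:2082  19:1929  20:1413  21:895  22:1932  23:812
  24:2399  25:3066  26:2192  27:2979  28:2306  29:919  30:587  31:2455
  32:1082  33:254  34:3369  35:362  36:2511  37:2561  38:1779  39:296
  40:1881  41:640  42:1072  43:1103  44:2973  45:45  46:1374  47:1782
  48:3158  49:3385  50:1774  51:2452  52:1683  53:2213  54:2235  55:2445
  56:1931  57:3321  58:3052
Giant step factor: 954^(-59) ≡ 1908 (mod 3463).
Scan 1822·1908^i mod 3463 for i = 0, 1, …:
  i=0: 1822   i=1: 2987   i=2: 2561
Match at i=2, j=37: e = 2·59 + 37 = 155.

155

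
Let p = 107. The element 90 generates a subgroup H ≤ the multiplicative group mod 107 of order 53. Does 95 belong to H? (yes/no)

no

95 ∈ ⟨90⟩ iff 95^53 ≡ 1 (mod 107), since |⟨90⟩| = 53.
95^53 mod 107 = 106.
Since 106 ≠ 1, 95 does not lie in the subgroup.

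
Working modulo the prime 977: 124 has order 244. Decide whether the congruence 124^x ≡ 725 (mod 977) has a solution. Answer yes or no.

725 ∈ ⟨124⟩ iff 725^244 ≡ 1 (mod 977), since |⟨124⟩| = 244.
725^244 mod 977 = 1.
Since 1 = 1, 725 lies in the subgroup.

yes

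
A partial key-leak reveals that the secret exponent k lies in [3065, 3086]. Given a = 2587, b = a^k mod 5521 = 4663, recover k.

Compute 2587^3065 mod 5521 = 481, then multiply by 2587 repeatedly:
  2587^3065=481  2587^3066=2122  2587^3067=1740  2587^3068=1765  2587^3069=188
  2587^3070=508  2587^3071=198  2587^3072=4294  2587^3073=326  2587^3074=4170
  2587^3075=5277  2587^3076=3687  2587^3077=3502  2587^3078=5234  2587^3079=2866
  2587^3080=5160  2587^3081=4663
Found 4663 at exponent 3081.

3081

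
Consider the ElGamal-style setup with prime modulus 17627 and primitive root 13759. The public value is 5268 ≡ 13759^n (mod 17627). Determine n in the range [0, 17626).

5382

Baby-step giant-step with m = ceil(sqrt(17626)) = 133.
Baby table (13759^j mod 17627 for j=0..132):
  0:1  1:13759  2:13728  3:10247  4:7727  5:7356  6:14597  7:15712
  8:3880  9:10364  10:13473  11:9475  12:14860  13:3167  14:809  15:8394
  16:942  17:5133  18:11185  19:10705  20:16510  21:1941  22:1314  23:11651
  24:6171  25:15157  26:126  27:6188  28:2282  29:4351  30:4117  31:10252
  32:6014  33:5488  34:12951  35:1466  36:5406  37:12841  38:3898  39:11248
  40:13799  41:24  42:12930  43:12186  44:16777  45:9178  46:274  47:15415
  48:6921  49:4985  50:1958  51:6066  52:15876  53:4100  54:5500  55:1789
  56:7559  57:4981  58:17430  59:4035  60:10142  61:8446  62:11330  63:13909
  64:15219  65:7088  66:11228  67:3024  68:7496  69:1887  70:16289  71:10673
  72:16897  73:3320  74:8323  75:11165  76:17557  77:6355  78:8525  79:5417
  80:5547  81:13890  82:576  83:10661  84:10432  85:14854  86:8748  87:6576
  88:17420  89:7461  90:13878  91:11738  92:4568  93:10857  94:10265  95:8611
  96:7682  97:5146  98:13782  99:12899  100:8705  101:14257  102:8807  103:7515
  104:16530  105:12716  106:11469  107:5067  108:2068  109:3634  110:10034  111:3142
  112:9374  113:107  114:9172  115:5855  116:3555  117:15947  118:11504  119:10703
  120:6619  121:9739  122:16074  123:13824  124:9086  125:3590  126:3956  127:16055
  128:16808  129:12659  130:2794  131:15786  132:17307
Giant step factor: 13759^(-133) ≡ 11100 (mod 17627).
Scan 5268·11100^i mod 17627 for i = 0, 1, …:
  i=0: 5268   i=1: 6041   i=2: 1992   i=3: 6942
  i=4: 8583   i=5: 14992   i=6: 12320   i=7: 1734
  i=8: 16343   i=9: 7843     …   i=39: 8751
  i=40: 11330
Match at i=40, j=62: n = 40·133 + 62 = 5382.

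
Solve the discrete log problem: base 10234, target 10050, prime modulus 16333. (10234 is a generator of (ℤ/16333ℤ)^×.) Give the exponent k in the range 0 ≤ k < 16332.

3608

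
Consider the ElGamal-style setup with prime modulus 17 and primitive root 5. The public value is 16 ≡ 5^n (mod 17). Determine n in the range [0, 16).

8

Successive powers of 5 modulo 17:
  5^0=1  5^1=5  5^2=8  5^3=6  5^4=13  5^5=14
  5^6=2  5^7=10  5^8=16
So 5^8 ≡ 16 (mod 17), giving n = 8.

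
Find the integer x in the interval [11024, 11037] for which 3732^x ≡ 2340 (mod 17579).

Compute 3732^11024 mod 17579 = 4846, then multiply by 3732 repeatedly:
  3732^11024=4846  3732^11025=14060  3732^11026=16184  3732^11027=14823  3732^11028=15902
  3732^11029=17139  3732^11030=10346  3732^11031=7788  3732^11032=6729  3732^11033=9816
  3732^11034=16255  3732^11035=16110  3732^11036=2340
Found 2340 at exponent 11036.

11036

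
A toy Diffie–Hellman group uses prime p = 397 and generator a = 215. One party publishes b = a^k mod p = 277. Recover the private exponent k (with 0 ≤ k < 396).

390

Baby-step giant-step with m = ceil(sqrt(396)) = 20.
Baby table (215^j mod 397 for j=0..19):
  0:1  1:215  2:173  3:274  4:154  5:159  6:43  7:114
  8:293  9:269  10:270  11:88  12:261  13:138  14:292  15:54
  16:97  17:211  18:107  19:376
Giant step factor: 215^(-20) ≡ 228 (mod 397).
Scan 277·228^i mod 397 for i = 0, 1, …:
  i=0: 277   i=1: 33   i=2: 378   i=3: 35
  i=4: 40   i=5: 386   i=6: 271   i=7: 253
  i=8: 119   i=9: 136     …   i=18: 137
  i=19: 270
Match at i=19, j=10: k = 19·20 + 10 = 390.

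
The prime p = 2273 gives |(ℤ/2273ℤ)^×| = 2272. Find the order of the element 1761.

The order of 1761 must divide p − 1 = 2272 = 2^5 · 71.
Divisors: 1, 2, 4, 8, 16, 32, 71, 142, 284, 568, 1136, 2272.
Check each in increasing order: 1761^1 ≡ 1761;  1761^2 ≡ 749;  1761^4 ≡ 1843;  1761^8 ≡ 787;  1761^16 ≡ 1113;  1761^32 ≡ 2257;  1761^71 ≡ 743;  1761^142 ≡ 1983;  1761^284 ≡ 2272;  1761^568 ≡ 1.
Smallest exponent giving 1 is 568.

568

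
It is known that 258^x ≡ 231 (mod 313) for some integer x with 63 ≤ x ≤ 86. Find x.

81

Compute 258^63 mod 313 = 273, then multiply by 258 repeatedly:
  258^63=273  258^64=9  258^65=131  258^66=307  258^67=17
  258^68=4  258^69=93  258^70=206  258^71=251  258^72=280
  258^73=250  258^74=22  258^75=42  258^76=194  258^77=285
  258^78=288  258^79=123  258^80=121  258^81=231
Found 231 at exponent 81.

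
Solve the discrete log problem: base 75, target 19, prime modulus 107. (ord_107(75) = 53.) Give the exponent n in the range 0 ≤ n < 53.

Successive powers of 75 modulo 107:
  75^0=1  75^1=75  75^2=61  75^3=81  75^4=83  75^5=19
So 75^5 ≡ 19 (mod 107), giving n = 5.

5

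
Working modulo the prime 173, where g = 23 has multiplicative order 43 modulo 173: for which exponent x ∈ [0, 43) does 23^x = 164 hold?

7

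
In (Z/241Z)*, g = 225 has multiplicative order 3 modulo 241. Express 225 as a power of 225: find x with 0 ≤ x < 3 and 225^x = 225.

1

Successive powers of 225 modulo 241:
  225^0=1  225^1=225
So 225^1 ≡ 225 (mod 241), giving x = 1.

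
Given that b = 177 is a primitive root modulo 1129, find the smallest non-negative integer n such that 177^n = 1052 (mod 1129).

75

Baby-step giant-step with m = ceil(sqrt(1128)) = 34.
Baby table (177^j mod 1129 for j=0..33):
  0:1  1:177  2:846  3:714  4:1059  5:29  6:617  7:825
  8:384  9:228  10:841  11:958  12:216  13:975  14:967  15:680
  16:686  17:619  18:50  19:947  20:527  21:701  22:1016  23:321
  24:367  25:606  26:7  27:110  28:277  29:482  30:639  31:203
  32:932  33:130
Giant step factor: 177^(-34) ≡ 554 (mod 1129).
Scan 1052·554^i mod 1129 for i = 0, 1, …:
  i=0: 1052   i=1: 244   i=2: 825
Match at i=2, j=7: n = 2·34 + 7 = 75.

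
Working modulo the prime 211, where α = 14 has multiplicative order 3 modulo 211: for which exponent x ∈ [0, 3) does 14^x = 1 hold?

Successive powers of 14 modulo 211:
  14^0=1
So 14^0 ≡ 1 (mod 211), giving x = 0.

0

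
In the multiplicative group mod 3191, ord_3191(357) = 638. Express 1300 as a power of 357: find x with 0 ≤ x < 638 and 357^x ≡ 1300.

71

Baby-step giant-step with m = ceil(sqrt(638)) = 26.
Baby table (357^j mod 3191 for j=0..25):
  0:1  1:357  2:3000  3:2015  4:1380  5:1246  6:1273  7:1339
  8:2564  9:2722  10:1690  11:231  12:2692  13:553  14:2770  15:2871
  16:636  17:491  18:2973  19:1949  20:155  21:1088  22:2305  23:2798
  24:103  25:1670
Giant step factor: 357^(-26) ≡ 2531 (mod 3191).
Scan 1300·2531^i mod 3191 for i = 0, 1, …:
  i=0: 1300   i=1: 379   i=2: 1949
Match at i=2, j=19: x = 2·26 + 19 = 71.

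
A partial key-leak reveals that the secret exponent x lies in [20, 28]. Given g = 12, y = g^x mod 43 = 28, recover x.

23

Compute 12^20 mod 43 = 25, then multiply by 12 repeatedly:
  12^20=25  12^21=42  12^22=31  12^23=28
Found 28 at exponent 23.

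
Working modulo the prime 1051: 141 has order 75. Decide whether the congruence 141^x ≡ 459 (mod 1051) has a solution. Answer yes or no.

yes

459 ∈ ⟨141⟩ iff 459^75 ≡ 1 (mod 1051), since |⟨141⟩| = 75.
459^75 mod 1051 = 1.
Since 1 = 1, 459 lies in the subgroup.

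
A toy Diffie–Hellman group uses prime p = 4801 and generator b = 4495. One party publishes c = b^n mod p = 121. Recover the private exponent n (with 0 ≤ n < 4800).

3876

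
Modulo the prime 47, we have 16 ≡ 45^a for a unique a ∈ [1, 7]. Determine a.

Compute 45^1 mod 47 = 45, then multiply by 45 repeatedly:
  45^1=45  45^2=4  45^3=39  45^4=16
Found 16 at exponent 4.

4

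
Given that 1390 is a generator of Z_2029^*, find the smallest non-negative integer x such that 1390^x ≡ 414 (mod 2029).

1202

Baby-step giant-step with m = ceil(sqrt(2028)) = 46.
Baby table (1390^j mod 2029 for j=0..45):
  0:1  1:1390  2:492  3:107  4:613  5:1919  6:1304  7:663
  8:404  9:1556  10:1955  11:619  12:114  13:198  14:1305  15:24
  16:896  17:1663  18:539  19:509  20:1418  21:861  22:1709  23:1580
  24:822  25:253  26:653  27:707  28:694  29:885  30:576  31:1214
  32:1361  33:762  34:42  35:1568  36:374  37:436  38:1398  39:1467
  40:2014  41:1469  42:736  43:424  44:950  45:1650
Giant step factor: 1390^(-46) ≡ 920 (mod 2029).
Scan 414·920^i mod 2029 for i = 0, 1, …:
  i=0: 414   i=1: 1457   i=2: 1300   i=3: 919
  i=4: 1416   i=5: 102   i=6: 506   i=7: 879
  i=8: 1138   i=9: 2025     …   i=25: 319
  i=26: 1304
Match at i=26, j=6: x = 26·46 + 6 = 1202.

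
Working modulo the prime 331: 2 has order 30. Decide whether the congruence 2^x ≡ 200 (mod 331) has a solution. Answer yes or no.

no

200 ∈ ⟨2⟩ iff 200^30 ≡ 1 (mod 331), since |⟨2⟩| = 30.
200^30 mod 331 = 293.
Since 293 ≠ 1, 200 does not lie in the subgroup.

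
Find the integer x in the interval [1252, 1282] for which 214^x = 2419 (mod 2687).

Compute 214^1252 mod 2687 = 1307, then multiply by 214 repeatedly:
  214^1252=1307  214^1253=250  214^1254=2447  214^1255=2380  214^1256=1477
  214^1257=1699  214^1258=841  214^1259=2632  214^1260=1665  214^1261=1626
  214^1262=1341  214^1263=2152  214^1264=1051  214^1265=1893  214^1266=2052
  214^1267=1147  214^1268=941  214^1269=2536  214^1270=2617  214^1271=1142
  214^1272=2558  214^1273=1951  214^1274=1029  214^1275=2559  214^1276=2165
  214^1277=1146  214^1278=727  214^1279=2419
Found 2419 at exponent 1279.

1279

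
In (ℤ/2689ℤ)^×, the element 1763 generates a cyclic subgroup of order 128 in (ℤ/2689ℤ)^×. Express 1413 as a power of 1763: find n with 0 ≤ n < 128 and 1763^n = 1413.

Baby-step giant-step with m = ceil(sqrt(128)) = 12.
Baby table (1763^j mod 2689 for j=0..11):
  0:1  1:1763  2:2374  3:1278  4:2421  5:780  6:1061  7:1688
  8:1910  9:702  10:686  11:2057
Giant step factor: 1763^(-12) ≡ 219 (mod 2689).
Scan 1413·219^i mod 2689 for i = 0, 1, …:
  i=0: 1413   i=1: 212   i=2: 715   i=3: 623
  i=4: 1987   i=5: 2224   i=6: 347   i=7: 701
  i=8: 246   i=9: 94   i=10: 1763
Match at i=10, j=1: n = 10·12 + 1 = 121.

121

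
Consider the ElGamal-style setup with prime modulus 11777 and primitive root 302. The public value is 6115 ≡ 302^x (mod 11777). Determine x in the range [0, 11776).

2420

Baby-step giant-step with m = ceil(sqrt(11776)) = 109.
Baby table (302^j mod 11777 for j=0..108):
  0:1  1:302  2:8765  3:8982  4:3854  5:9762  6:3874  7:4025
  8:2519  9:7010  10:8937  11:2041  12:3978  13:102  14:7250  15:10755
  16:9335  17:4467  18:6456  19:6507  20:10132  21:9621  22:8400  23:4745
  24:7973  25:5338  26:10404  27:9326  28:1749  29:10010  30:8108  31:10777
  32:4202  33:8865  34:3851  35:8856  36:1133  37:633  38:2734  39:1278
  40:9092  41:1743  42:8198  43:2626  44:3993  45:4632  46:9178  47:4161
  48:8260  49:9573  50:5681  51:7997  52:809  53:8778  54:1131  55:29
  56:8758  57:6868  58:1384  59:5773  60:450  61:6353  62:10732  63:2389
  64:3081  65:79  66:304  67:9369  68:2958  69:10041  70:5693  71:11621
  72:11773  73:10569  74:271  75:11180  76:8138  77:8060  78:8058  79:7454
  80:1701  81:7291  82:11360  83:3613  84:7642  85:11369  86:6331  87:4088
  88:9768  89:5686  90:9507  91:9303  92:6580  93:8624  94:1731  95:4574
  96:3439  97:2202  98:5492  99:9804  100:4781  101:7068  102:2899  103:4000
  104:6746  105:11648  106:8150  107:11684  108:7245
Giant step factor: 302^(-109) ≡ 6442 (mod 11777).
Scan 6115·6442^i mod 11777 for i = 0, 1, …:
  i=0: 6115   i=1: 10542   i=2: 5382   i=3: 11133
  i=4: 8633   i=5: 2792   i=6: 2585   i=7: 11669
  i=8: 10884   i=9: 6247     …   i=21: 462
  i=22: 8400
Match at i=22, j=22: x = 22·109 + 22 = 2420.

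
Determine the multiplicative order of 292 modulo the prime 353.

The order of 292 must divide p − 1 = 352 = 2^5 · 11.
Divisors: 1, 2, 4, 8, 11, 16, 22, 32, 44, 88, 176, 352.
Check each in increasing order: 292^1 ≡ 292;  292^2 ≡ 191;  292^4 ≡ 122;  292^8 ≡ 58;  292^11 ≡ 237;  292^16 ≡ 187;  292^22 ≡ 42;  292^32 ≡ 22;  292^44 ≡ 352;  292^88 ≡ 1.
Smallest exponent giving 1 is 88.

88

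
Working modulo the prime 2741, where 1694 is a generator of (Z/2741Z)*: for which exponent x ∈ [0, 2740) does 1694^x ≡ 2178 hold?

Baby-step giant-step with m = ceil(sqrt(2740)) = 53.
Baby table (1694^j mod 2741 for j=0..52):
  0:1  1:1694  2:2550  3:2625  4:848  5:228  6:2492  7:308
  8:962  9:1474  10:2646  11:789  12:1699  13:56  14:1670  15:268
  16:1727  17:891  18:1804  19:2502  20:802  21:1793  22:314  23:162
  24:328  25:1950  26:395  27:326  28:1303  29:777  30:558  31:2348
  32:321  33:1056  34:1732  35:1138  36:849  37:1922  38:2301  39:192
  40:1810  41:1702  42:2397  43:1097  44:2661  45:1530  46:1575  47:1057
  48:685  49:947  50:733  51:29  52:2529
Giant step factor: 1694^(-53) ≡ 1106 (mod 2741).
Scan 2178·1106^i mod 2741 for i = 0, 1, …:
  i=0: 2178   i=1: 2270   i=2: 2605   i=3: 339
  i=4: 2158   i=5: 2078   i=6: 1310   i=7: 1612
  i=8: 1222   i=9: 219     …   i=17: 2290
  i=18: 56
Match at i=18, j=13: x = 18·53 + 13 = 967.

967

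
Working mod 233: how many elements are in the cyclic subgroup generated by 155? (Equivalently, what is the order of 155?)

232

The order of 155 must divide p − 1 = 232 = 2^3 · 29.
Divisors: 1, 2, 4, 8, 29, 58, 116, 232.
Check each in increasing order: 155^1 ≡ 155;  155^2 ≡ 26;  155^4 ≡ 210;  155^8 ≡ 63;  155^29 ≡ 136;  155^58 ≡ 89;  155^116 ≡ 232;  155^232 ≡ 1.
Smallest exponent giving 1 is 232.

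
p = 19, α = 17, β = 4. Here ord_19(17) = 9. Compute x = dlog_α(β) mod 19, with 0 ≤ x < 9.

2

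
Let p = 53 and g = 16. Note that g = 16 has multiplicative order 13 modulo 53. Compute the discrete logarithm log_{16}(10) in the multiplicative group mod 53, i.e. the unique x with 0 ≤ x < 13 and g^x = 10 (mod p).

Successive powers of 16 modulo 53:
  16^0=1  16^1=16  16^2=44  16^3=15  16^4=28  16^5=24
  16^6=13  16^7=49  16^8=42  16^9=36  16^10=46  16^11=47
  16^12=10
So 16^12 ≡ 10 (mod 53), giving x = 12.

12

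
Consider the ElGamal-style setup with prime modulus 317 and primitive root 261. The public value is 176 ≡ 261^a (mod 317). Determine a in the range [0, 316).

Baby-step giant-step with m = ceil(sqrt(316)) = 18.
Baby table (261^j mod 317 for j=0..17):
  0:1  1:261  2:283  3:2  4:205  5:249  6:4  7:93
  8:181  9:8  10:186  11:45  12:16  13:55  14:90  15:32
  16:110  17:180
Giant step factor: 261^(-18) ≡ 213 (mod 317).
Scan 176·213^i mod 317 for i = 0, 1, …:
  i=0: 176   i=1: 82   i=2: 31   i=3: 263
  i=4: 227   i=5: 167   i=6: 67   i=7: 6
  i=8: 10   i=9: 228   i=10: 63   i=11: 105
  i=12: 175   i=13: 186
Match at i=13, j=10: a = 13·18 + 10 = 244.

244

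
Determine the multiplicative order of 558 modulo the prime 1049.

The order of 558 must divide p − 1 = 1048 = 2^3 · 131.
Divisors: 1, 2, 4, 8, 131, 262, 524, 1048.
Check each in increasing order: 558^1 ≡ 558;  558^2 ≡ 860;  558^4 ≡ 55;  558^8 ≡ 927;  558^131 ≡ 223;  558^262 ≡ 426;  558^524 ≡ 1048;  558^1048 ≡ 1.
Smallest exponent giving 1 is 1048.

1048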